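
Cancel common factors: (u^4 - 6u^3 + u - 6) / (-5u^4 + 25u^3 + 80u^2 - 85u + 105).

(-u^2 + 5u + 6)/(5u^2 - 20u - 105)

Apply the Euclidean algorithm:
  u^4 - 6u^3 + u - 6 = (-1/5)(-5u^4 + 25u^3 + 80u^2 - 85u + 105) + (-u^3 + 16u^2 - 16u + 15)
  -5u^4 + 25u^3 + 80u^2 - 85u + 105 = (5u + 55)(-u^3 + 16u^2 - 16u + 15) + (-720u^2 + 720u - 720)
  -u^3 + 16u^2 - 16u + 15 = ((1/720)u - 1/48)(-720u^2 + 720u - 720) + (0)
Last nonzero remainder: -720u^2 + 720u - 720. Dividing through by -720 gives the monic gcd u^2 - u + 1.
Cancel u^2 - u + 1 from numerator and denominator to get the reduced form.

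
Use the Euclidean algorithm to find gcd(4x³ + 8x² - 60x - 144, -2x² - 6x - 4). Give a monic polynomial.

1

By polynomial division,
  4x³ + 8x² - 60x - 144 = (-2x + 2)(-2x² - 6x - 4) + (-56x - 136)
  -2x² - 6x - 4 = ((1/28)x + 1/49)(-56x - 136) + (-60/49)
  -56x - 136 = ((686/15)x + 1666/15)(-60/49) + (0)
The last nonzero remainder is the constant -60/49, so the polynomials are coprime and gcd = 1.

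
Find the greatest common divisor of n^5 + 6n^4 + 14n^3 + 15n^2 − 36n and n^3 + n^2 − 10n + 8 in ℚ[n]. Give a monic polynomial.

Euclidean algorithm in ℚ[n]:
  n^5 + 6n^4 + 14n^3 + 15n^2 − 36n = (n^2 + 5n + 19)(n^3 + n^2 − 10n + 8) + (38n^2 + 114n − 152)
  n^3 + n^2 − 10n + 8 = ((1/38)n − 1/19)(38n^2 + 114n − 152) + (0)
Last nonzero remainder: 38n^2 + 114n − 152. Dividing through by 38 gives the monic gcd n^2 + 3n − 4.

n^2 + 3n − 4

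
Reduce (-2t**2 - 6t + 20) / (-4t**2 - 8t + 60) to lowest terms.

(t - 2)/(2t - 6)

Euclidean algorithm in ℚ[t]:
  -2t**2 - 6t + 20 = (1/2)(-4t**2 - 8t + 60) + (-2t - 10)
  -4t**2 - 8t + 60 = (2t - 6)(-2t - 10) + (0)
Last nonzero remainder: -2t - 10. Dividing through by -2 gives the monic gcd t + 5.
Cancel t + 5 from numerator and denominator to get the reduced form.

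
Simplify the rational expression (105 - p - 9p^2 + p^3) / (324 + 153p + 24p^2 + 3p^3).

(35 - 12p + p^2)/(108 + 15p + 3p^2)

By polynomial division,
  p^3 - 9p^2 - p + 105 = (1/3)(3p^3 + 24p^2 + 153p + 324) + (-17p^2 - 52p - 3)
  3p^3 + 24p^2 + 153p + 324 = (-(3/17)p - 252/289)(-17p^2 - 52p - 3) + ((30960/289)p + 92880/289)
  -17p^2 - 52p - 3 = (-(4913/30960)p - 289/30960)((30960/289)p + 92880/289) + (0)
Last nonzero remainder: (30960/289)p + 92880/289. Dividing through by 30960/289 gives the monic gcd p + 3.
Cancel p + 3 from numerator and denominator to get the reduced form.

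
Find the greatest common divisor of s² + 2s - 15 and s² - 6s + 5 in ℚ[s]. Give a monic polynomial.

1

Euclidean algorithm in ℚ[s]:
  s² + 2s - 15 = (s² - 6s + 5) + (8s - 20)
  s² - 6s + 5 = ((1/8)s - 7/16)(8s - 20) + (-15/4)
  8s - 20 = (-(32/15)s + 16/3)(-15/4) + (0)
The last nonzero remainder is the constant -15/4, so the polynomials are coprime and gcd = 1.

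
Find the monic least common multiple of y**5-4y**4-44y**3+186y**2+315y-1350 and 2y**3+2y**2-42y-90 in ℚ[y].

Repeated division with remainder:
  y**5-4y**4-44y**3+186y**2+315y-1350 = ((1/2)y**2-(5/2)y-9)(2y**3+2y**2-42y-90) + (144y**2-288y-2160)
  2y**3+2y**2-42y-90 = ((1/72)y+1/24)(144y**2-288y-2160) + (0)
Last nonzero remainder: 144y**2-288y-2160. Dividing through by 144 gives the monic gcd y**2-2y-15.
Then lcm(f, g) = f·g / gcd(f, g); expanding and making the result monic gives the answer.

y**6-y**5-56y**4+54y**3+873y**2-405y-4050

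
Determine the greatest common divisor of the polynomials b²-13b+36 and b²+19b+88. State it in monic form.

1

Apply the Euclidean algorithm:
  b²-13b+36 = (b²+19b+88) + (-32b-52)
  b²+19b+88 = (-(1/32)b-139/256)(-32b-52) + (3825/64)
  -32b-52 = (-(2048/3825)b-3328/3825)(3825/64) + (0)
The last nonzero remainder is the constant 3825/64, so the polynomials are coprime and gcd = 1.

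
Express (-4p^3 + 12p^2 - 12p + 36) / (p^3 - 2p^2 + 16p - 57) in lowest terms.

(-4p^2 - 12)/(p^2 + p + 19)

Repeated division with remainder:
  -4p^3 + 12p^2 - 12p + 36 = (-4)(p^3 - 2p^2 + 16p - 57) + (4p^2 + 52p - 192)
  p^3 - 2p^2 + 16p - 57 = ((1/4)p - 15/4)(4p^2 + 52p - 192) + (259p - 777)
  4p^2 + 52p - 192 = ((4/259)p + 64/259)(259p - 777) + (0)
Last nonzero remainder: 259p - 777. Dividing through by 259 gives the monic gcd p - 3.
Cancel p - 3 from numerator and denominator to get the reduced form.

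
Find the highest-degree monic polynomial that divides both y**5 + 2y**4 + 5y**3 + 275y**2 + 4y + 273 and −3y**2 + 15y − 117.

y**2 − 5y + 39

Repeated division with remainder:
  y**5 + 2y**4 + 5y**3 + 275y**2 + 4y + 273 = (−(1/3)y**3 − (7/3)y**2 − (1/3)y − 7/3)(−3y**2 + 15y − 117) + (0)
Last nonzero remainder: −3y**2 + 15y − 117. Dividing through by −3 gives the monic gcd y**2 − 5y + 39.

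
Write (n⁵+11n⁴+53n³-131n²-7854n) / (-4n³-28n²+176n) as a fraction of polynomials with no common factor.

(-n³-53n+714)/(4n-16)

By polynomial division,
  n⁵+11n⁴+53n³-131n²-7854n = (-(1/4)n²-n-69/4)(-4n³-28n²+176n) + (-438n²-4818n)
  -4n³-28n²+176n = ((2/219)n-8/219)(-438n²-4818n) + (0)
Last nonzero remainder: -438n²-4818n. Dividing through by -438 gives the monic gcd n²+11n.
Cancel n²+11n from numerator and denominator to get the reduced form.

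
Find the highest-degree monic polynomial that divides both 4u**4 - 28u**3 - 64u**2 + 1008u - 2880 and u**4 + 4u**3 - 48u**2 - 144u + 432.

u**2 - 36

Apply the Euclidean algorithm:
  4u**4 - 28u**3 - 64u**2 + 1008u - 2880 = (4)(u**4 + 4u**3 - 48u**2 - 144u + 432) + (-44u**3 + 128u**2 + 1584u - 4608)
  u**4 + 4u**3 - 48u**2 - 144u + 432 = (-(1/44)u - 19/121)(-44u**3 + 128u**2 + 1584u - 4608) + ((980/121)u**2 - 35280/121)
  -44u**3 + 128u**2 + 1584u - 4608 = (-(1331/245)u + 3872/245)((980/121)u**2 - 35280/121) + (0)
Last nonzero remainder: (980/121)u**2 - 35280/121. Dividing through by 980/121 gives the monic gcd u**2 - 36.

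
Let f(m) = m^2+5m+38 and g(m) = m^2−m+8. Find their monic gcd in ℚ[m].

1

Repeated division with remainder:
  m^2+5m+38 = (m^2−m+8) + (6m+30)
  m^2−m+8 = ((1/6)m−1)(6m+30) + (38)
  6m+30 = ((3/19)m+15/19)(38) + (0)
The last nonzero remainder is the constant 38, so the polynomials are coprime and gcd = 1.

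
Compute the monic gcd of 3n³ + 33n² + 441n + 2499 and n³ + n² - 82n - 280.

Euclidean algorithm in ℚ[n]:
  3n³ + 33n² + 441n + 2499 = (3)(n³ + n² - 82n - 280) + (30n² + 687n + 3339)
  n³ + n² - 82n - 280 = ((1/30)n - 73/100)(30n² + 687n + 3339) + ((30821/100)n + 215747/100)
  30n² + 687n + 3339 = ((3000/30821)n + 47700/30821)((30821/100)n + 215747/100) + (0)
Last nonzero remainder: (30821/100)n + 215747/100. Dividing through by 30821/100 gives the monic gcd n + 7.

n + 7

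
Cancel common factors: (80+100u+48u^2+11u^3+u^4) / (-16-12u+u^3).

(40+30u+9u^2+u^3)/(-8-2u+u^2)

Apply the Euclidean algorithm:
  u^4+11u^3+48u^2+100u+80 = (u+11)(u^3-12u-16) + (60u^2+248u+256)
  u^3-12u-16 = ((1/60)u-31/450)(60u^2+248u+256) + ((184/225)u+368/225)
  60u^2+248u+256 = ((3375/46)u+3600/23)((184/225)u+368/225) + (0)
Last nonzero remainder: (184/225)u+368/225. Dividing through by 184/225 gives the monic gcd u+2.
Cancel u+2 from numerator and denominator to get the reduced form.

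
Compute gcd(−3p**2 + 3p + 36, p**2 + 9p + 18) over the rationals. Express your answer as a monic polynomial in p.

By polynomial division,
  −3p**2 + 3p + 36 = (−3)(p**2 + 9p + 18) + (30p + 90)
  p**2 + 9p + 18 = ((1/30)p + 1/5)(30p + 90) + (0)
Last nonzero remainder: 30p + 90. Dividing through by 30 gives the monic gcd p + 3.

p + 3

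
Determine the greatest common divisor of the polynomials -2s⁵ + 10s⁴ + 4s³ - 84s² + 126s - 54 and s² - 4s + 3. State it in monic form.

s² - 4s + 3

Euclidean algorithm in ℚ[s]:
  -2s⁵ + 10s⁴ + 4s³ - 84s² + 126s - 54 = (-2s³ + 2s² + 18s - 18)(s² - 4s + 3) + (0)
The last nonzero remainder s² - 4s + 3 is already monic.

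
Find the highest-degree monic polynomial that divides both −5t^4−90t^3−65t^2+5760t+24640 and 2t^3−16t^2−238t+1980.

Apply the Euclidean algorithm:
  −5t^4−90t^3−65t^2+5760t+24640 = (−(5/2)t−65)(2t^3−16t^2−238t+1980) + (−1700t^2−4760t+153340)
  2t^3−16t^2−238t+1980 = (−(1/850)t+27/2125)(−1700t^2−4760t+153340) + ((72/25)t+792/25)
  −1700t^2−4760t+153340 = (−(10625/18)t+87125/18)((72/25)t+792/25) + (0)
Last nonzero remainder: (72/25)t+792/25. Dividing through by 72/25 gives the monic gcd t+11.

t+11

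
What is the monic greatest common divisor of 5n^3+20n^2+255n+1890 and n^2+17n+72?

1

By polynomial division,
  5n^3+20n^2+255n+1890 = (5n−65)(n^2+17n+72) + (1000n+6570)
  n^2+17n+72 = ((1/1000)n+1043/100000)(1000n+6570) + (34749/10000)
  1000n+6570 = ((10000000/34749)n+7300000/3861)(34749/10000) + (0)
The last nonzero remainder is the constant 34749/10000, so the polynomials are coprime and gcd = 1.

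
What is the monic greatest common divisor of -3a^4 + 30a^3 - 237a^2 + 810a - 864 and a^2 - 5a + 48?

a^2 - 5a + 48

By polynomial division,
  -3a^4 + 30a^3 - 237a^2 + 810a - 864 = (-3a^2 + 15a - 18)(a^2 - 5a + 48) + (0)
The last nonzero remainder a^2 - 5a + 48 is already monic.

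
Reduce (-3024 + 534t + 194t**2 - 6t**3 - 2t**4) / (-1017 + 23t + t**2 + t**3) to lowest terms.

By polynomial division,
  -2t**4 - 6t**3 + 194t**2 + 534t - 3024 = (-2t - 4)(t**3 + t**2 + 23t - 1017) + (244t**2 - 1408t - 7092)
  t**3 + t**2 + 23t - 1017 = ((1/244)t + 413/14884)(244t**2 - 1408t - 7092) + ((339112/3721)t - 3052008/3721)
  244t**2 - 1408t - 7092 = ((226981/84778)t + 733037/84778)((339112/3721)t - 3052008/3721) + (0)
Last nonzero remainder: (339112/3721)t - 3052008/3721. Dividing through by 339112/3721 gives the monic gcd t - 9.
Cancel t - 9 from numerator and denominator to get the reduced form.

(336 - 22t - 24t**2 - 2t**3)/(113 + 10t + t**2)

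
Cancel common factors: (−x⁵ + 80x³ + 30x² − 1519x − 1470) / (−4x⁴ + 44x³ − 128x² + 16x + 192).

(x³ + 5x² − 49x − 245)/(4x² − 24x + 32)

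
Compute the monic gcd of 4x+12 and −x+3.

1

Euclidean algorithm in ℚ[x]:
  4x+12 = (−4)(−x+3) + (24)
  −x+3 = (−(1/24)x+1/8)(24) + (0)
The last nonzero remainder is the constant 24, so the polynomials are coprime and gcd = 1.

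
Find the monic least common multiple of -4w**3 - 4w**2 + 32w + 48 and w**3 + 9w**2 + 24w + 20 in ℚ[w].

w**4 + 6w**3 - 3w**2 - 52w - 60

Apply the Euclidean algorithm:
  -4w**3 - 4w**2 + 32w + 48 = (-4)(w**3 + 9w**2 + 24w + 20) + (32w**2 + 128w + 128)
  w**3 + 9w**2 + 24w + 20 = ((1/32)w + 5/32)(32w**2 + 128w + 128) + (0)
Last nonzero remainder: 32w**2 + 128w + 128. Dividing through by 32 gives the monic gcd w**2 + 4w + 4.
Then lcm(f, g) = f·g / gcd(f, g); expanding and making the result monic gives the answer.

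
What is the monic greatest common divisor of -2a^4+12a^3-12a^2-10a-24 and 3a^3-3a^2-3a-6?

a^2+a+1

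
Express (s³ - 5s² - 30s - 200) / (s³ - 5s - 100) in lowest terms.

Euclidean algorithm in ℚ[s]:
  s³ - 5s² - 30s - 200 = (s³ - 5s - 100) + (-5s² - 25s - 100)
  s³ - 5s - 100 = (-(1/5)s + 1)(-5s² - 25s - 100) + (0)
Last nonzero remainder: -5s² - 25s - 100. Dividing through by -5 gives the monic gcd s² + 5s + 20.
Cancel s² + 5s + 20 from numerator and denominator to get the reduced form.

(s - 10)/(s - 5)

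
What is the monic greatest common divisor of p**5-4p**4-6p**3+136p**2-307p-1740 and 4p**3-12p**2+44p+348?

p**3-3p**2+11p+87

By polynomial division,
  p**5-4p**4-6p**3+136p**2-307p-1740 = ((1/4)p**2-(1/4)p-5)(4p**3-12p**2+44p+348) + (0)
Last nonzero remainder: 4p**3-12p**2+44p+348. Dividing through by 4 gives the monic gcd p**3-3p**2+11p+87.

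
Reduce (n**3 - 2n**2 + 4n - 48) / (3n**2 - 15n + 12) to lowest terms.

(n**2 + 2n + 12)/(3n - 3)

By polynomial division,
  n**3 - 2n**2 + 4n - 48 = ((1/3)n + 1)(3n**2 - 15n + 12) + (15n - 60)
  3n**2 - 15n + 12 = ((1/5)n - 1/5)(15n - 60) + (0)
Last nonzero remainder: 15n - 60. Dividing through by 15 gives the monic gcd n - 4.
Cancel n - 4 from numerator and denominator to get the reduced form.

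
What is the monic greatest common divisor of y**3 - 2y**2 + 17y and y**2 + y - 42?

1

Repeated division with remainder:
  y**3 - 2y**2 + 17y = (y - 3)(y**2 + y - 42) + (62y - 126)
  y**2 + y - 42 = ((1/62)y + 47/961)(62y - 126) + (-34440/961)
  62y - 126 = (-(29791/17220)y + 2883/820)(-34440/961) + (0)
The last nonzero remainder is the constant -34440/961, so the polynomials are coprime and gcd = 1.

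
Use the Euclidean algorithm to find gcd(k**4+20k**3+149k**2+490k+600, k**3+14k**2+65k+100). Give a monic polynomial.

Repeated division with remainder:
  k**4+20k**3+149k**2+490k+600 = (k+6)(k**3+14k**2+65k+100) + (0)
The last nonzero remainder k**3+14k**2+65k+100 is already monic.

k**3+14k**2+65k+100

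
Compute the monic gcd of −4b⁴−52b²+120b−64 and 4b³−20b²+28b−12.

By polynomial division,
  −4b⁴−52b²+120b−64 = (−b−5)(4b³−20b²+28b−12) + (−124b²+248b−124)
  4b³−20b²+28b−12 = (−(1/31)b+3/31)(−124b²+248b−124) + (0)
Last nonzero remainder: −124b²+248b−124. Dividing through by −124 gives the monic gcd b²−2b+1.

b²−2b+1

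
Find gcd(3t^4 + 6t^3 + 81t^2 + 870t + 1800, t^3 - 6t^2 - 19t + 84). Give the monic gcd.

Apply the Euclidean algorithm:
  3t^4 + 6t^3 + 81t^2 + 870t + 1800 = (3t + 24)(t^3 - 6t^2 - 19t + 84) + (282t^2 + 1074t - 216)
  t^3 - 6t^2 - 19t + 84 = ((1/282)t - 461/13254)(282t^2 + 1074t - 216) + ((42240/2209)t + 168960/2209)
  282t^2 + 1074t - 216 = ((103823/7040)t - 19881/7040)((42240/2209)t + 168960/2209) + (0)
Last nonzero remainder: (42240/2209)t + 168960/2209. Dividing through by 42240/2209 gives the monic gcd t + 4.

t + 4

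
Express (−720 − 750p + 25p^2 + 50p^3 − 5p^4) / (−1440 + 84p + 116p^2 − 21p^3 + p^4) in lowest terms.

Apply the Euclidean algorithm:
  −5p^4 + 50p^3 + 25p^2 − 750p − 720 = (−5)(p^4 − 21p^3 + 116p^2 + 84p − 1440) + (−55p^3 + 605p^2 − 330p − 7920)
  p^4 − 21p^3 + 116p^2 + 84p − 1440 = (−(1/55)p + 2/11)(−55p^3 + 605p^2 − 330p − 7920) + (0)
Last nonzero remainder: −55p^3 + 605p^2 − 330p − 7920. Dividing through by −55 gives the monic gcd p^3 − 11p^2 + 6p + 144.
Cancel p^3 − 11p^2 + 6p + 144 from numerator and denominator to get the reduced form.

(−5 − 5p)/(−10 + p)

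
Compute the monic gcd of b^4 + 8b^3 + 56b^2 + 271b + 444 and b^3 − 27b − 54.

b + 3

By polynomial division,
  b^4 + 8b^3 + 56b^2 + 271b + 444 = (b + 8)(b^3 − 27b − 54) + (83b^2 + 541b + 876)
  b^3 − 27b − 54 = ((1/83)b − 541/6889)(83b^2 + 541b + 876) + ((33970/6889)b + 101910/6889)
  83b^2 + 541b + 876 = ((571787/33970)b + 1005794/16985)((33970/6889)b + 101910/6889) + (0)
Last nonzero remainder: (33970/6889)b + 101910/6889. Dividing through by 33970/6889 gives the monic gcd b + 3.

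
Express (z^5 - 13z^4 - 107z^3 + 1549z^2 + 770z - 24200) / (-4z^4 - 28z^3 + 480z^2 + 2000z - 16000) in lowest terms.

(-z^3 + 18z^2 - 33z - 484)/(4z^2 + 8z - 320)

Repeated division with remainder:
  z^5 - 13z^4 - 107z^3 + 1549z^2 + 770z - 24200 = (-(1/4)z + 5)(-4z^4 - 28z^3 + 480z^2 + 2000z - 16000) + (153z^3 - 351z^2 - 13230z + 55800)
  -4z^4 - 28z^3 + 480z^2 + 2000z - 16000 = (-(4/153)z - 632/2601)(153z^3 - 351z^2 - 13230z + 55800) + ((14112/289)z^2 + (70560/289)z - 705600/289)
  153z^3 - 351z^2 - 13230z + 55800 = ((4913/1568)z - 8959/392)((14112/289)z^2 + (70560/289)z - 705600/289) + (0)
Last nonzero remainder: (14112/289)z^2 + (70560/289)z - 705600/289. Dividing through by 14112/289 gives the monic gcd z^2 + 5z - 50.
Cancel z^2 + 5z - 50 from numerator and denominator to get the reduced form.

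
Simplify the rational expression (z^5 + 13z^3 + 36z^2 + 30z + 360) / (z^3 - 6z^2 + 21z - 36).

(z^3 + 3z^2 + 10z + 30)/(z - 3)

Euclidean algorithm in ℚ[z]:
  z^5 + 13z^3 + 36z^2 + 30z + 360 = (z^2 + 6z + 28)(z^3 - 6z^2 + 21z - 36) + (114z^2 - 342z + 1368)
  z^3 - 6z^2 + 21z - 36 = ((1/114)z - 1/38)(114z^2 - 342z + 1368) + (0)
Last nonzero remainder: 114z^2 - 342z + 1368. Dividing through by 114 gives the monic gcd z^2 - 3z + 12.
Cancel z^2 - 3z + 12 from numerator and denominator to get the reduced form.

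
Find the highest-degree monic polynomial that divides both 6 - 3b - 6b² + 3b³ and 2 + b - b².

-2 - b + b²

By polynomial division,
  3b³ - 6b² - 3b + 6 = (-3b + 3)(-b² + b + 2) + (0)
Last nonzero remainder: -b² + b + 2. Dividing through by -1 gives the monic gcd b² - b - 2.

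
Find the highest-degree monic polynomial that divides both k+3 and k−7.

1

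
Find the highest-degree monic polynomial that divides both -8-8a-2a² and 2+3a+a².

2+a

Repeated division with remainder:
  -2a²-8a-8 = (-2)(a²+3a+2) + (-2a-4)
  a²+3a+2 = (-(1/2)a-1/2)(-2a-4) + (0)
Last nonzero remainder: -2a-4. Dividing through by -2 gives the monic gcd a+2.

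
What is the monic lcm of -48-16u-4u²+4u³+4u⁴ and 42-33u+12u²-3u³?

-84-4u-11u²+5u³+4u⁴-u⁵+u⁶

By polynomial division,
  4u⁴+4u³-4u²-16u-48 = (-(4/3)u-20/3)(-3u³+12u²-33u+42) + (32u²-180u+232)
  -3u³+12u²-33u+42 = (-(3/32)u-39/256)(32u²-180u+232) + (-(2475/64)u+2475/32)
  32u²-180u+232 = (-(2048/2475)u+7424/2475)(-(2475/64)u+2475/32) + (0)
Last nonzero remainder: -(2475/64)u+2475/32. Dividing through by -2475/64 gives the monic gcd u-2.
Then lcm(f, g) = f·g / gcd(f, g); expanding and making the result monic gives the answer.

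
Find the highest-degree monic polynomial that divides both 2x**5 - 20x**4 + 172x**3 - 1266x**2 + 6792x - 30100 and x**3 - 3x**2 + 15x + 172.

x**2 - 7x + 43

By polynomial division,
  2x**5 - 20x**4 + 172x**3 - 1266x**2 + 6792x - 30100 = (2x**2 - 14x + 100)(x**3 - 3x**2 + 15x + 172) + (-1100x**2 + 7700x - 47300)
  x**3 - 3x**2 + 15x + 172 = (-(1/1100)x - 1/275)(-1100x**2 + 7700x - 47300) + (0)
Last nonzero remainder: -1100x**2 + 7700x - 47300. Dividing through by -1100 gives the monic gcd x**2 - 7x + 43.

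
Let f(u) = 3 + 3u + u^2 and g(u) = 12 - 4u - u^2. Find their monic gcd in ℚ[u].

1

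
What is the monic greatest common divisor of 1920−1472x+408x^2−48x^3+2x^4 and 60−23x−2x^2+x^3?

−4+x

By polynomial division,
  2x^4−48x^3+408x^2−1472x+1920 = (2x−44)(x^3−2x^2−23x+60) + (366x^2−2604x+4560)
  x^3−2x^2−23x+60 = ((1/366)x+52/3721)(366x^2−2604x+4560) + ((3465/3721)x−13860/3721)
  366x^2−2604x+4560 = ((453962/1155)x−282796/231)((3465/3721)x−13860/3721) + (0)
Last nonzero remainder: (3465/3721)x−13860/3721. Dividing through by 3465/3721 gives the monic gcd x−4.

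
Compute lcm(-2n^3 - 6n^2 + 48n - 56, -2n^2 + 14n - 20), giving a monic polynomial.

n^4 - 2n^3 - 39n^2 + 148n - 140

Euclidean algorithm in ℚ[n]:
  -2n^3 - 6n^2 + 48n - 56 = (n + 10)(-2n^2 + 14n - 20) + (-72n + 144)
  -2n^2 + 14n - 20 = ((1/36)n - 5/36)(-72n + 144) + (0)
Last nonzero remainder: -72n + 144. Dividing through by -72 gives the monic gcd n - 2.
Then lcm(f, g) = f·g / gcd(f, g); expanding and making the result monic gives the answer.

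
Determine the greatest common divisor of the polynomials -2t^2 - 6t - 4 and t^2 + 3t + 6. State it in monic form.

1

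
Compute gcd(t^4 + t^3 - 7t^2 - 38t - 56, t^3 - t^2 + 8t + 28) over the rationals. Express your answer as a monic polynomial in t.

Apply the Euclidean algorithm:
  t^4 + t^3 - 7t^2 - 38t - 56 = (t + 2)(t^3 - t^2 + 8t + 28) + (-13t^2 - 82t - 112)
  t^3 - t^2 + 8t + 28 = (-(1/13)t + 95/169)(-13t^2 - 82t - 112) + ((7686/169)t + 15372/169)
  -13t^2 - 82t - 112 = (-(2197/7686)t - 676/549)((7686/169)t + 15372/169) + (0)
Last nonzero remainder: (7686/169)t + 15372/169. Dividing through by 7686/169 gives the monic gcd t + 2.

t + 2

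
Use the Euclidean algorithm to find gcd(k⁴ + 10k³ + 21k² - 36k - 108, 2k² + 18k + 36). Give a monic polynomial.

Apply the Euclidean algorithm:
  k⁴ + 10k³ + 21k² - 36k - 108 = ((1/2)k² + (1/2)k - 3)(2k² + 18k + 36) + (0)
Last nonzero remainder: 2k² + 18k + 36. Dividing through by 2 gives the monic gcd k² + 9k + 18.

k² + 9k + 18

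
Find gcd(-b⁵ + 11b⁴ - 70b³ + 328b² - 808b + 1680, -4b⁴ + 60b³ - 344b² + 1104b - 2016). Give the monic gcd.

b³ - 9b² + 32b - 84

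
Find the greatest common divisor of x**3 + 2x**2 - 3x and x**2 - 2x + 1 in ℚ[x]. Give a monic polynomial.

x - 1

Euclidean algorithm in ℚ[x]:
  x**3 + 2x**2 - 3x = (x + 4)(x**2 - 2x + 1) + (4x - 4)
  x**2 - 2x + 1 = ((1/4)x - 1/4)(4x - 4) + (0)
Last nonzero remainder: 4x - 4. Dividing through by 4 gives the monic gcd x - 1.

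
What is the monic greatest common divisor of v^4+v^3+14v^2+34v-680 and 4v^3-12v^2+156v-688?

Repeated division with remainder:
  v^4+v^3+14v^2+34v-680 = ((1/4)v+1)(4v^3-12v^2+156v-688) + (-13v^2+50v+8)
  4v^3-12v^2+156v-688 = (-(4/13)v-44/169)(-13v^2+50v+8) + ((28980/169)v-115920/169)
  -13v^2+50v+8 = (-(2197/28980)v-169/14490)((28980/169)v-115920/169) + (0)
Last nonzero remainder: (28980/169)v-115920/169. Dividing through by 28980/169 gives the monic gcd v-4.

v-4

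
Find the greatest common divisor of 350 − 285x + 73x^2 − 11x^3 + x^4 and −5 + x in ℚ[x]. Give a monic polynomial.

−5 + x

Euclidean algorithm in ℚ[x]:
  x^4 − 11x^3 + 73x^2 − 285x + 350 = (x^3 − 6x^2 + 43x − 70)(x − 5) + (0)
The last nonzero remainder x − 5 is already monic.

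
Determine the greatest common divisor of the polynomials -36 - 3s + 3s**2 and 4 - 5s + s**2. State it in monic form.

Euclidean algorithm in ℚ[s]:
  3s**2 - 3s - 36 = (3)(s**2 - 5s + 4) + (12s - 48)
  s**2 - 5s + 4 = ((1/12)s - 1/12)(12s - 48) + (0)
Last nonzero remainder: 12s - 48. Dividing through by 12 gives the monic gcd s - 4.

-4 + s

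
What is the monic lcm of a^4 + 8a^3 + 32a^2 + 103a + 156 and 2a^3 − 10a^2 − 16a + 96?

a^6 − 16a^4 − 25a^3 − 156a^2 + 400a + 2496

Apply the Euclidean algorithm:
  a^4 + 8a^3 + 32a^2 + 103a + 156 = ((1/2)a + 13/2)(2a^3 − 10a^2 − 16a + 96) + (105a^2 + 159a − 468)
  2a^3 − 10a^2 − 16a + 96 = ((2/105)a − 152/1225)(105a^2 + 159a − 468) + ((15488/1225)a + 46464/1225)
  105a^2 + 159a − 468 = ((128625/15488)a − 47775/3872)((15488/1225)a + 46464/1225) + (0)
Last nonzero remainder: (15488/1225)a + 46464/1225. Dividing through by 15488/1225 gives the monic gcd a + 3.
Then lcm(f, g) = f·g / gcd(f, g); expanding and making the result monic gives the answer.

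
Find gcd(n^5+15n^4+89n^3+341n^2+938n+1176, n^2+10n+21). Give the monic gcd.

By polynomial division,
  n^5+15n^4+89n^3+341n^2+938n+1176 = (n^3+5n^2+18n+56)(n^2+10n+21) + (0)
The last nonzero remainder n^2+10n+21 is already monic.

n^2+10n+21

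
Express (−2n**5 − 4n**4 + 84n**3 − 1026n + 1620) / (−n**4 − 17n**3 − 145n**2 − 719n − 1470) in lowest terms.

Euclidean algorithm in ℚ[n]:
  −2n**5 − 4n**4 + 84n**3 − 1026n + 1620 = (2n − 30)(−n**4 − 17n**3 − 145n**2 − 719n − 1470) + (−136n**3 − 2912n**2 − 19656n − 42480)
  −n**4 − 17n**3 − 145n**2 − 719n − 1470 = ((1/136)n − 75/2312)(−136n**3 − 2912n**2 − 19656n − 42480) + (−(27436/289)n**2 − (301796/289)n − 823080/289)
  −136n**3 − 2912n**2 − 19656n − 42480 = ((9826/6859)n + 102306/6859)(−(27436/289)n**2 − (301796/289)n − 823080/289) + (0)
Last nonzero remainder: −(27436/289)n**2 − (301796/289)n − 823080/289. Dividing through by −27436/289 gives the monic gcd n**2 + 11n + 30.
Cancel n**2 + 11n + 30 from numerator and denominator to get the reduced form.

(2n**3 − 18n**2 + 54n − 54)/(n**2 + 6n + 49)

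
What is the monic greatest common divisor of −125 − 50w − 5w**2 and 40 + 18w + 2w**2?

5 + w

By polynomial division,
  −5w**2 − 50w − 125 = (−5/2)(2w**2 + 18w + 40) + (−5w − 25)
  2w**2 + 18w + 40 = (−(2/5)w − 8/5)(−5w − 25) + (0)
Last nonzero remainder: −5w − 25. Dividing through by −5 gives the monic gcd w + 5.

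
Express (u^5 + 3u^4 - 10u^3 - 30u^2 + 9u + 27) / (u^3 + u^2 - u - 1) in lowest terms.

Repeated division with remainder:
  u^5 + 3u^4 - 10u^3 - 30u^2 + 9u + 27 = (u^2 + 2u - 11)(u^3 + u^2 - u - 1) + (-16u^2 + 16)
  u^3 + u^2 - u - 1 = (-(1/16)u - 1/16)(-16u^2 + 16) + (0)
Last nonzero remainder: -16u^2 + 16. Dividing through by -16 gives the monic gcd u^2 - 1.
Cancel u^2 - 1 from numerator and denominator to get the reduced form.

(u^3 + 3u^2 - 9u - 27)/(u + 1)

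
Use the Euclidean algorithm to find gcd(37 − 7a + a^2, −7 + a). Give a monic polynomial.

Repeated division with remainder:
  a^2 − 7a + 37 = (a)(a − 7) + (37)
  a − 7 = ((1/37)a − 7/37)(37) + (0)
The last nonzero remainder is the constant 37, so the polynomials are coprime and gcd = 1.

1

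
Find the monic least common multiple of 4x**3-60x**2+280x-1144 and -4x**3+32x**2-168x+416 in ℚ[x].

Apply the Euclidean algorithm:
  4x**3-60x**2+280x-1144 = (-1)(-4x**3+32x**2-168x+416) + (-28x**2+112x-728)
  -4x**3+32x**2-168x+416 = ((1/7)x-4/7)(-28x**2+112x-728) + (0)
Last nonzero remainder: -28x**2+112x-728. Dividing through by -28 gives the monic gcd x**2-4x+26.
Then lcm(f, g) = f·g / gcd(f, g); expanding and making the result monic gives the answer.

x**4-19x**3+130x**2-566x+1144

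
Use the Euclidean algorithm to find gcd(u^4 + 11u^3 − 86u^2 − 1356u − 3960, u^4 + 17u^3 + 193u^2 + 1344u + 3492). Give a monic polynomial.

u^2 + 12u + 36

Repeated division with remainder:
  u^4 + 11u^3 − 86u^2 − 1356u − 3960 = (u^4 + 17u^3 + 193u^2 + 1344u + 3492) + (−6u^3 − 279u^2 − 2700u − 7452)
  u^4 + 17u^3 + 193u^2 + 1344u + 3492 = (−(1/6)u + 59/12)(−6u^3 − 279u^2 − 2700u − 7452) + ((4459/4)u^2 + 13377u + 40131)
  −6u^3 − 279u^2 − 2700u − 7452 = (−(24/4459)u − 828/4459)((4459/4)u^2 + 13377u + 40131) + (0)
Last nonzero remainder: (4459/4)u^2 + 13377u + 40131. Dividing through by 4459/4 gives the monic gcd u^2 + 12u + 36.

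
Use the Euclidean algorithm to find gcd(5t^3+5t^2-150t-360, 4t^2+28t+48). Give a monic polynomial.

t^2+7t+12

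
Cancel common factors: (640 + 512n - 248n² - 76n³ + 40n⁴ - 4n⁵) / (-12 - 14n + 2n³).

By polynomial division,
  -4n⁵ + 40n⁴ - 76n³ - 248n² + 512n + 640 = (-2n² + 20n - 52)(2n³ - 14n - 12) + (8n² + 24n + 16)
  2n³ - 14n - 12 = ((1/4)n - 3/4)(8n² + 24n + 16) + (0)
Last nonzero remainder: 8n² + 24n + 16. Dividing through by 8 gives the monic gcd n² + 3n + 2.
Cancel n² + 3n + 2 from numerator and denominator to get the reduced form.

(160 - 112n + 26n² - 2n³)/(-3 + n)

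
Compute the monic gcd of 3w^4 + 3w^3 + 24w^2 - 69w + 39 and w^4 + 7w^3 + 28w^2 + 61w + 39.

Apply the Euclidean algorithm:
  3w^4 + 3w^3 + 24w^2 - 69w + 39 = (3)(w^4 + 7w^3 + 28w^2 + 61w + 39) + (-18w^3 - 60w^2 - 252w - 78)
  w^4 + 7w^3 + 28w^2 + 61w + 39 = (-(1/18)w - 11/54)(-18w^3 - 60w^2 - 252w - 78) + ((16/9)w^2 + (16/3)w + 208/9)
  -18w^3 - 60w^2 - 252w - 78 = (-(81/8)w - 27/8)((16/9)w^2 + (16/3)w + 208/9) + (0)
Last nonzero remainder: (16/9)w^2 + (16/3)w + 208/9. Dividing through by 16/9 gives the monic gcd w^2 + 3w + 13.

w^2 + 3w + 13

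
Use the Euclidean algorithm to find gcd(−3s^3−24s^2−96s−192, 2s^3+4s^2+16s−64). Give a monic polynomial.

By polynomial division,
  −3s^3−24s^2−96s−192 = (−3/2)(2s^3+4s^2+16s−64) + (−18s^2−72s−288)
  2s^3+4s^2+16s−64 = (−(1/9)s+2/9)(−18s^2−72s−288) + (0)
Last nonzero remainder: −18s^2−72s−288. Dividing through by −18 gives the monic gcd s^2+4s+16.

s^2+4s+16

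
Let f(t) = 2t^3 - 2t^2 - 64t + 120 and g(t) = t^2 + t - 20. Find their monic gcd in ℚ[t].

1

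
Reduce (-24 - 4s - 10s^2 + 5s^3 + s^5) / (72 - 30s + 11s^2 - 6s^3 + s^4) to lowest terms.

(-4 - s^2 + s^3)/(12 - 7s + s^2)

Apply the Euclidean algorithm:
  s^5 + 5s^3 - 10s^2 - 4s - 24 = (s + 6)(s^4 - 6s^3 + 11s^2 - 30s + 72) + (30s^3 - 46s^2 + 104s - 456)
  s^4 - 6s^3 + 11s^2 - 30s + 72 = ((1/30)s - 67/450)(30s^3 - 46s^2 + 104s - 456) + ((154/225)s^2 + (154/225)s + 308/75)
  30s^3 - 46s^2 + 104s - 456 = ((3375/77)s - 8550/77)((154/225)s^2 + (154/225)s + 308/75) + (0)
Last nonzero remainder: (154/225)s^2 + (154/225)s + 308/75. Dividing through by 154/225 gives the monic gcd s^2 + s + 6.
Cancel s^2 + s + 6 from numerator and denominator to get the reduced form.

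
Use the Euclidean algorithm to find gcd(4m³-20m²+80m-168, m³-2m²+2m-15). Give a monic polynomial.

m-3

Apply the Euclidean algorithm:
  4m³-20m²+80m-168 = (4)(m³-2m²+2m-15) + (-12m²+72m-108)
  m³-2m²+2m-15 = (-(1/12)m-1/3)(-12m²+72m-108) + (17m-51)
  -12m²+72m-108 = (-(12/17)m+36/17)(17m-51) + (0)
Last nonzero remainder: 17m-51. Dividing through by 17 gives the monic gcd m-3.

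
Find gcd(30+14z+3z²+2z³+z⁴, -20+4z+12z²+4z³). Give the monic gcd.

5+4z+z²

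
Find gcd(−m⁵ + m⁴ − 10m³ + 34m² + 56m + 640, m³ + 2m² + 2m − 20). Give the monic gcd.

Apply the Euclidean algorithm:
  −m⁵ + m⁴ − 10m³ + 34m² + 56m + 640 = (−m² + 3m − 14)(m³ + 2m² + 2m − 20) + (36m² + 144m + 360)
  m³ + 2m² + 2m − 20 = ((1/36)m − 1/18)(36m² + 144m + 360) + (0)
Last nonzero remainder: 36m² + 144m + 360. Dividing through by 36 gives the monic gcd m² + 4m + 10.

m² + 4m + 10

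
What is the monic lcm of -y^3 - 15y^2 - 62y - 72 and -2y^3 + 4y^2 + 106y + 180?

Euclidean algorithm in ℚ[y]:
  -y^3 - 15y^2 - 62y - 72 = (1/2)(-2y^3 + 4y^2 + 106y + 180) + (-17y^2 - 115y - 162)
  -2y^3 + 4y^2 + 106y + 180 = ((2/17)y - 298/289)(-17y^2 - 115y - 162) + ((1872/289)y + 3744/289)
  -17y^2 - 115y - 162 = (-(4913/1872)y - 2601/208)((1872/289)y + 3744/289) + (0)
Last nonzero remainder: (1872/289)y + 3744/289. Dividing through by 1872/289 gives the monic gcd y + 2.
Then lcm(f, g) = f·g / gcd(f, g); expanding and making the result monic gives the answer.

y^5 + 11y^4 - 43y^3 - 851y^2 - 3078y - 3240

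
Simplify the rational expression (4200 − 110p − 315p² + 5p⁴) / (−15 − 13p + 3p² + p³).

Apply the Euclidean algorithm:
  5p⁴ − 315p² − 110p + 4200 = (5p − 15)(p³ + 3p² − 13p − 15) + (−205p² − 230p + 3975)
  p³ + 3p² − 13p − 15 = (−(1/205)p − 77/8405)(−205p² − 230p + 3975) + ((7200/1681)p + 36000/1681)
  −205p² − 230p + 3975 = (−(68921/1440)p + 89093/480)((7200/1681)p + 36000/1681) + (0)
Last nonzero remainder: (7200/1681)p + 36000/1681. Dividing through by 7200/1681 gives the monic gcd p + 5.
Cancel p + 5 from numerator and denominator to get the reduced form.

(840 − 190p − 25p² + 5p³)/(−3 − 2p + p²)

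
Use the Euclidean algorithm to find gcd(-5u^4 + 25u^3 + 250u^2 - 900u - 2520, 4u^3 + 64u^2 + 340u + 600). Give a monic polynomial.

u + 6

Repeated division with remainder:
  -5u^4 + 25u^3 + 250u^2 - 900u - 2520 = (-(5/4)u + 105/4)(4u^3 + 64u^2 + 340u + 600) + (-1005u^2 - 9075u - 18270)
  4u^3 + 64u^2 + 340u + 600 = (-(4/1005)u - 1868/67335)(-1005u^2 - 9075u - 18270) + ((69696/4489)u + 418176/4489)
  -1005u^2 - 9075u - 18270 = (-(1503815/23232)u - 4556335/23232)((69696/4489)u + 418176/4489) + (0)
Last nonzero remainder: (69696/4489)u + 418176/4489. Dividing through by 69696/4489 gives the monic gcd u + 6.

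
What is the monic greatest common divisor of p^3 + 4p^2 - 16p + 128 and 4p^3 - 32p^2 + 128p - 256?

By polynomial division,
  p^3 + 4p^2 - 16p + 128 = (1/4)(4p^3 - 32p^2 + 128p - 256) + (12p^2 - 48p + 192)
  4p^3 - 32p^2 + 128p - 256 = ((1/3)p - 4/3)(12p^2 - 48p + 192) + (0)
Last nonzero remainder: 12p^2 - 48p + 192. Dividing through by 12 gives the monic gcd p^2 - 4p + 16.

p^2 - 4p + 16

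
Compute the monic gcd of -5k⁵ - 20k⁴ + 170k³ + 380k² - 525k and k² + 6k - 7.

k² + 6k - 7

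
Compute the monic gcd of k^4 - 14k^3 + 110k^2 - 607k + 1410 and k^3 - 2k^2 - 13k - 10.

k - 5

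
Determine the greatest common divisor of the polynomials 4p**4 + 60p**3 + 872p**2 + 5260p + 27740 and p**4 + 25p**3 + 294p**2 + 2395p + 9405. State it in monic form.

p**2 + 5p + 95

Euclidean algorithm in ℚ[p]:
  4p**4 + 60p**3 + 872p**2 + 5260p + 27740 = (4)(p**4 + 25p**3 + 294p**2 + 2395p + 9405) + (−40p**3 − 304p**2 − 4320p − 9880)
  p**4 + 25p**3 + 294p**2 + 2395p + 9405 = (−(1/40)p − 87/200)(−40p**3 − 304p**2 − 4320p − 9880) + ((1344/25)p**2 + (1344/5)p + 25536/5)
  −40p**3 − 304p**2 − 4320p − 9880 = (−(125/168)p − 325/168)((1344/25)p**2 + (1344/5)p + 25536/5) + (0)
Last nonzero remainder: (1344/25)p**2 + (1344/5)p + 25536/5. Dividing through by 1344/25 gives the monic gcd p**2 + 5p + 95.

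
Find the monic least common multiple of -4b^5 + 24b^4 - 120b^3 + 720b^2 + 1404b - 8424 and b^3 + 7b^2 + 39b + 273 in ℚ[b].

By polynomial division,
  -4b^5 + 24b^4 - 120b^3 + 720b^2 + 1404b - 8424 = (-4b^2 + 52b - 328)(b^3 + 7b^2 + 39b + 273) + (2080b^2 + 81120)
  b^3 + 7b^2 + 39b + 273 = ((1/2080)b + 7/2080)(2080b^2 + 81120) + (0)
Last nonzero remainder: 2080b^2 + 81120. Dividing through by 2080 gives the monic gcd b^2 + 39.
Then lcm(f, g) = f·g / gcd(f, g); expanding and making the result monic gives the answer.

b^6 + b^5 - 12b^4 + 30b^3 - 1611b^2 - 351b + 14742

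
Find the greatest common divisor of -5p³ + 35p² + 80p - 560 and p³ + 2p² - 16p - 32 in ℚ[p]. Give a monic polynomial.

Apply the Euclidean algorithm:
  -5p³ + 35p² + 80p - 560 = (-5)(p³ + 2p² - 16p - 32) + (45p² - 720)
  p³ + 2p² - 16p - 32 = ((1/45)p + 2/45)(45p² - 720) + (0)
Last nonzero remainder: 45p² - 720. Dividing through by 45 gives the monic gcd p² - 16.

p² - 16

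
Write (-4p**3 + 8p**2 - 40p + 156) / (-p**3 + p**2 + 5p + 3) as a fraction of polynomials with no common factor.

Repeated division with remainder:
  -4p**3 + 8p**2 - 40p + 156 = (4)(-p**3 + p**2 + 5p + 3) + (4p**2 - 60p + 144)
  -p**3 + p**2 + 5p + 3 = (-(1/4)p - 7/2)(4p**2 - 60p + 144) + (-169p + 507)
  4p**2 - 60p + 144 = (-(4/169)p + 48/169)(-169p + 507) + (0)
Last nonzero remainder: -169p + 507. Dividing through by -169 gives the monic gcd p - 3.
Cancel p - 3 from numerator and denominator to get the reduced form.

(4p**2 + 4p + 52)/(p**2 + 2p + 1)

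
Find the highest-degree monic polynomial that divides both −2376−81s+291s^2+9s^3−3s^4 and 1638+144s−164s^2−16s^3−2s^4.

−9+s^2

Repeated division with remainder:
  −3s^4+9s^3+291s^2−81s−2376 = (3/2)(−2s^4−16s^3−164s^2+144s+1638) + (33s^3+537s^2−297s−4833)
  −2s^4−16s^3−164s^2+144s+1638 = (−(2/33)s+182/363)(33s^3+537s^2−297s−4833) + (−(54600/121)s^2+491400/121)
  33s^3+537s^2−297s−4833 = (−(1331/18200)s−21659/18200)(−(54600/121)s^2+491400/121) + (0)
Last nonzero remainder: −(54600/121)s^2+491400/121. Dividing through by −54600/121 gives the monic gcd s^2−9.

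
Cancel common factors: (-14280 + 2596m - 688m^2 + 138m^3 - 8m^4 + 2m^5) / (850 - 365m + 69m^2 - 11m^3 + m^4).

(84 + 4m + 2m^2)/(-5 + m)

Repeated division with remainder:
  2m^5 - 8m^4 + 138m^3 - 688m^2 + 2596m - 14280 = (2m + 14)(m^4 - 11m^3 + 69m^2 - 365m + 850) + (154m^3 - 924m^2 + 6006m - 26180)
  m^4 - 11m^3 + 69m^2 - 365m + 850 = ((1/154)m - 5/154)(154m^3 - 924m^2 + 6006m - 26180) + (0)
Last nonzero remainder: 154m^3 - 924m^2 + 6006m - 26180. Dividing through by 154 gives the monic gcd m^3 - 6m^2 + 39m - 170.
Cancel m^3 - 6m^2 + 39m - 170 from numerator and denominator to get the reduced form.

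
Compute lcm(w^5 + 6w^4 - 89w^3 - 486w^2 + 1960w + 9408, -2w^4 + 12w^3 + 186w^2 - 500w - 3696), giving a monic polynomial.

w^6 - 5w^5 - 155w^4 + 493w^3 + 7306w^2 - 12152w - 103488

Euclidean algorithm in ℚ[w]:
  w^5 + 6w^4 - 89w^3 - 486w^2 + 1960w + 9408 = (-(1/2)w - 6)(-2w^4 + 12w^3 + 186w^2 - 500w - 3696) + (76w^3 + 380w^2 - 2888w - 12768)
  -2w^4 + 12w^3 + 186w^2 - 500w - 3696 = (-(1/38)w + 11/38)(76w^3 + 380w^2 - 2888w - 12768) + (0)
Last nonzero remainder: 76w^3 + 380w^2 - 2888w - 12768. Dividing through by 76 gives the monic gcd w^3 + 5w^2 - 38w - 168.
Then lcm(f, g) = f·g / gcd(f, g); expanding and making the result monic gives the answer.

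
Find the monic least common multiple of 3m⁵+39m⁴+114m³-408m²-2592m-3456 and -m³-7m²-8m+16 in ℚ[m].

m⁶+12m⁵+25m⁴-174m³-728m²-288m+1152

Euclidean algorithm in ℚ[m]:
  3m⁵+39m⁴+114m³-408m²-2592m-3456 = (-3m²-18m+36)(-m³-7m²-8m+16) + (-252m²-2016m-4032)
  -m³-7m²-8m+16 = ((1/252)m-1/252)(-252m²-2016m-4032) + (0)
Last nonzero remainder: -252m²-2016m-4032. Dividing through by -252 gives the monic gcd m²+8m+16.
Then lcm(f, g) = f·g / gcd(f, g); expanding and making the result monic gives the answer.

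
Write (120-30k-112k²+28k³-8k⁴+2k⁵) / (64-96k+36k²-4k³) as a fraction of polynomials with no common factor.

(-15-15k-k²-k³)/(-8+2k)

Apply the Euclidean algorithm:
  2k⁵-8k⁴+28k³-112k²-30k+120 = (-(1/2)k²-(5/2)k-35/2)(-4k³+36k²-96k+64) + (310k²-1550k+1240)
  -4k³+36k²-96k+64 = (-(2/155)k+8/155)(310k²-1550k+1240) + (0)
Last nonzero remainder: 310k²-1550k+1240. Dividing through by 310 gives the monic gcd k²-5k+4.
Cancel k²-5k+4 from numerator and denominator to get the reduced form.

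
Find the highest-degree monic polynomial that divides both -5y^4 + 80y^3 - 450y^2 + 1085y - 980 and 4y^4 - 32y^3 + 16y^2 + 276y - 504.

y^2 - 5y + 7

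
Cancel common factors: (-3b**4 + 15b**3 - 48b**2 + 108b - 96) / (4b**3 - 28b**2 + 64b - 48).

(-3b**2 + 3b - 24)/(4b - 12)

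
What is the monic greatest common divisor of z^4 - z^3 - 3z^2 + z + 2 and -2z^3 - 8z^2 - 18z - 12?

Apply the Euclidean algorithm:
  z^4 - z^3 - 3z^2 + z + 2 = (-(1/2)z + 5/2)(-2z^3 - 8z^2 - 18z - 12) + (8z^2 + 40z + 32)
  -2z^3 - 8z^2 - 18z - 12 = (-(1/4)z + 1/4)(8z^2 + 40z + 32) + (-20z - 20)
  8z^2 + 40z + 32 = (-(2/5)z - 8/5)(-20z - 20) + (0)
Last nonzero remainder: -20z - 20. Dividing through by -20 gives the monic gcd z + 1.

z + 1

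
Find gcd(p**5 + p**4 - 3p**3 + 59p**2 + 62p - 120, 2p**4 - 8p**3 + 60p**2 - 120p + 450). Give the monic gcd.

p**2 - 4p + 15

By polynomial division,
  p**5 + p**4 - 3p**3 + 59p**2 + 62p - 120 = ((1/2)p + 5/2)(2p**4 - 8p**3 + 60p**2 - 120p + 450) + (-13p**3 - 31p**2 + 137p - 1245)
  2p**4 - 8p**3 + 60p**2 - 120p + 450 = (-(2/13)p + 166/169)(-13p**3 - 31p**2 + 137p - 1245) + ((18848/169)p**2 - (75392/169)p + 282720/169)
  -13p**3 - 31p**2 + 137p - 1245 = (-(2197/18848)p - 14027/18848)((18848/169)p**2 - (75392/169)p + 282720/169) + (0)
Last nonzero remainder: (18848/169)p**2 - (75392/169)p + 282720/169. Dividing through by 18848/169 gives the monic gcd p**2 - 4p + 15.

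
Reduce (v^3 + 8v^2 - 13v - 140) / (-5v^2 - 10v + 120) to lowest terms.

(-v^2 - 12v - 35)/(5v + 30)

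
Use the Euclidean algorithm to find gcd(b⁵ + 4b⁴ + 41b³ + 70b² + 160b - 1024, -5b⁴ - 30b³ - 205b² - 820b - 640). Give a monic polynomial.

b² + b + 32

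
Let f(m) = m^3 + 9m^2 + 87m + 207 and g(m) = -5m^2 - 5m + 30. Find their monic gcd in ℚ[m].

m + 3

Repeated division with remainder:
  m^3 + 9m^2 + 87m + 207 = (-(1/5)m - 8/5)(-5m^2 - 5m + 30) + (85m + 255)
  -5m^2 - 5m + 30 = (-(1/17)m + 2/17)(85m + 255) + (0)
Last nonzero remainder: 85m + 255. Dividing through by 85 gives the monic gcd m + 3.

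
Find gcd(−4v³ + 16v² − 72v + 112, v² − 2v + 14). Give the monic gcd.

v² − 2v + 14

Apply the Euclidean algorithm:
  −4v³ + 16v² − 72v + 112 = (−4v + 8)(v² − 2v + 14) + (0)
The last nonzero remainder v² − 2v + 14 is already monic.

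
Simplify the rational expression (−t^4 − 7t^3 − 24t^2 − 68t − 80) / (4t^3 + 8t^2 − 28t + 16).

(−t^3 − 3t^2 − 12t − 20)/(4t^2 − 8t + 4)

Euclidean algorithm in ℚ[t]:
  −t^4 − 7t^3 − 24t^2 − 68t − 80 = (−(1/4)t − 5/4)(4t^3 + 8t^2 − 28t + 16) + (−21t^2 − 99t − 60)
  4t^3 + 8t^2 − 28t + 16 = (−(4/21)t + 76/147)(−21t^2 − 99t − 60) + ((576/49)t + 2304/49)
  −21t^2 − 99t − 60 = (−(343/192)t − 245/192)((576/49)t + 2304/49) + (0)
Last nonzero remainder: (576/49)t + 2304/49. Dividing through by 576/49 gives the monic gcd t + 4.
Cancel t + 4 from numerator and denominator to get the reduced form.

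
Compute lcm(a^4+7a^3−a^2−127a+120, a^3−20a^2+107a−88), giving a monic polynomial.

Euclidean algorithm in ℚ[a]:
  a^4+7a^3−a^2−127a+120 = (a+27)(a^3−20a^2+107a−88) + (432a^2−2928a+2496)
  a^3−20a^2+107a−88 = ((1/432)a−119/3888)(432a^2−2928a+2496) + ((940/81)a−940/81)
  432a^2−2928a+2496 = ((8748/235)a−50544/235)((940/81)a−940/81) + (0)
Last nonzero remainder: (940/81)a−940/81. Dividing through by 940/81 gives the monic gcd a−1.
Then lcm(f, g) = f·g / gcd(f, g); expanding and making the result monic gives the answer.

a^6−12a^5−46a^4+508a^3+2445a^2−13456a+10560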